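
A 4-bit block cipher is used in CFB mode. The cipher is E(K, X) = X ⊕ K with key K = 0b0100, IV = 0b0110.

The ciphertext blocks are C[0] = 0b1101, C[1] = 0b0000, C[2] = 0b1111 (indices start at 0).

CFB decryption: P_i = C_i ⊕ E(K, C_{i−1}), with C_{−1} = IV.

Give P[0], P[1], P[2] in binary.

P[0]: E(K, 0b0110) = 0b0010; 0b1101 ⊕ 0b0010 = 0b1111.
P[1]: E(K, 0b1101) = 0b1001; 0b0000 ⊕ 0b1001 = 0b1001.
P[2]: E(K, 0b0000) = 0b0100; 0b1111 ⊕ 0b0100 = 0b1011.

P[0] = 0b1111, P[1] = 0b1001, P[2] = 0b1011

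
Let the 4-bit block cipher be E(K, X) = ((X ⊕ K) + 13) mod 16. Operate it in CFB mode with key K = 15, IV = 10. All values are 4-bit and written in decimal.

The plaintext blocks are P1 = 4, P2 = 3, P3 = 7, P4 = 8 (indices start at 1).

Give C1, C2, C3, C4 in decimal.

C1 = 6, C2 = 5, C3 = 0, C4 = 4

CFB encryption: C_i = P_i ⊕ E(K, C_{i−1}), with C_{0} = IV.
C1: E(K, 10) = 2; 4 ⊕ 2 = 6.
C2: E(K, 6) = 6; 3 ⊕ 6 = 5.
C3: E(K, 5) = 7; 7 ⊕ 7 = 0.
C4: E(K, 0) = 12; 8 ⊕ 12 = 4.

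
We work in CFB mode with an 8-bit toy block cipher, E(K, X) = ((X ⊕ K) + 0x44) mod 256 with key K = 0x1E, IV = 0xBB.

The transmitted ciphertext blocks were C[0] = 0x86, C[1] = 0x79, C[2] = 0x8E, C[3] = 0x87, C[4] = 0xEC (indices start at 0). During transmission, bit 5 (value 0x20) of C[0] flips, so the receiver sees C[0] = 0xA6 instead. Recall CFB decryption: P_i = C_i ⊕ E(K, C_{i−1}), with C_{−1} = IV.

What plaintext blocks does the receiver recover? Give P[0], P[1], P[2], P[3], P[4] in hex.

Only C[0] changed, to 0xA6. In CFB, a change in C_i flips the same bit in P_i and garbles P_{i+1}. Decrypting the received ciphertext:
P[0]: E(K, 0xBB) = 0xE9; 0xA6 ⊕ 0xE9 = 0x4F.
P[1]: E(K, 0xA6) = 0xFC; 0x79 ⊕ 0xFC = 0x85.
P[2]: E(K, 0x79) = 0xAB; 0x8E ⊕ 0xAB = 0x25.
P[3]: E(K, 0x8E) = 0xD4; 0x87 ⊕ 0xD4 = 0x53.
P[4]: E(K, 0x87) = 0xDD; 0xEC ⊕ 0xDD = 0x31.
Blocks that differ from the original plaintext: P[0], P[1].

P[0] = 0x4F, P[1] = 0x85, P[2] = 0x25, P[3] = 0x53, P[4] = 0x31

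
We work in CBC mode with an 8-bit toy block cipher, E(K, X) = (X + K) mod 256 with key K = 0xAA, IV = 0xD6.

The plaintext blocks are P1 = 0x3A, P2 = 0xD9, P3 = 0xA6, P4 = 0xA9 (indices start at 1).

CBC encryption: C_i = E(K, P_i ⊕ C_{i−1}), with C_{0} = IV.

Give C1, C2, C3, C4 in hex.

C1: P1 ⊕ 0xD6 = 0xEC; E(K, 0xEC) = 0x96.
C2: P2 ⊕ 0x96 = 0x4F; E(K, 0x4F) = 0xF9.
C3: P3 ⊕ 0xF9 = 0x5F; E(K, 0x5F) = 0x09.
C4: P4 ⊕ 0x09 = 0xA0; E(K, 0xA0) = 0x4A.

C1 = 0x96, C2 = 0xF9, C3 = 0x09, C4 = 0x4A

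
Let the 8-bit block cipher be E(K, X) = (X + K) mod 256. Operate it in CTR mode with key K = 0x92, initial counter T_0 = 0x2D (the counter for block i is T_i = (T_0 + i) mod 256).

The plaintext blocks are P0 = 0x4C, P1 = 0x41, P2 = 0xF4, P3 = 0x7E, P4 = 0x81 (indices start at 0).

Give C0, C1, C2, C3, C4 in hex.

CTR encryption: S_i = E(K, T_i) where T_i is the counter for block i; C_i = P_i ⊕ S_i.
C0: T = 0x2D, S = E(K, T) = 0xBF; 0x4C ⊕ 0xBF = 0xF3.
C1: T = 0x2E, S = E(K, T) = 0xC0; 0x41 ⊕ 0xC0 = 0x81.
C2: T = 0x2F, S = E(K, T) = 0xC1; 0xF4 ⊕ 0xC1 = 0x35.
C3: T = 0x30, S = E(K, T) = 0xC2; 0x7E ⊕ 0xC2 = 0xBC.
C4: T = 0x31, S = E(K, T) = 0xC3; 0x81 ⊕ 0xC3 = 0x42.

C0 = 0xF3, C1 = 0x81, C2 = 0x35, C3 = 0xBC, C4 = 0x42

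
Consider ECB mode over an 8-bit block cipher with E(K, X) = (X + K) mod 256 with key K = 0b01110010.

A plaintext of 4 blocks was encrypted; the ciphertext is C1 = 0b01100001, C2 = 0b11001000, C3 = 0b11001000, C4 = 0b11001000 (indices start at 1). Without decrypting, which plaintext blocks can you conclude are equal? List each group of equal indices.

ECB encrypts each block independently with the same key, so equal ciphertext blocks imply equal plaintext blocks.
C2 = C3 = C4 = 0b11001000, so P2 = P3 = P4.

P2 = P3 = P4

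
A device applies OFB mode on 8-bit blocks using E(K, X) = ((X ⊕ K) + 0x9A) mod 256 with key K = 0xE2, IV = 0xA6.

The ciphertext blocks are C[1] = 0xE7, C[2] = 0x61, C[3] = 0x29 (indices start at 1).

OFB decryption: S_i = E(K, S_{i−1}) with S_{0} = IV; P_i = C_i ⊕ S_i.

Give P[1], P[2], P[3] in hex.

P[1] = 0x39, P[2] = 0xB7, P[3] = 0xE7

P[1]: S = E(K, 0xA6) = 0xDE; 0xE7 ⊕ 0xDE = 0x39.
P[2]: S = E(K, 0xDE) = 0xD6; 0x61 ⊕ 0xD6 = 0xB7.
P[3]: S = E(K, 0xD6) = 0xCE; 0x29 ⊕ 0xCE = 0xE7.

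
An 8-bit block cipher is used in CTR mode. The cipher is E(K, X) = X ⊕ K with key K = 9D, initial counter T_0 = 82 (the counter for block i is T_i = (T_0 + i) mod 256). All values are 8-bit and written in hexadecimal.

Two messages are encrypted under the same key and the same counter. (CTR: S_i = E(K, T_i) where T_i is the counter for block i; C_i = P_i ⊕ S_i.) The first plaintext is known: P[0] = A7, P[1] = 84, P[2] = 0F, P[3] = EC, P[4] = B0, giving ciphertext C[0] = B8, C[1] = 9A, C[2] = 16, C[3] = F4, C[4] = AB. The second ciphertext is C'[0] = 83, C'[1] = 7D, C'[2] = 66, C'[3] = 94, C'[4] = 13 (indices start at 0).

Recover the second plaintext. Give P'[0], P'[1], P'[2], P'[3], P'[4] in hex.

In CTR with a reused counter, both messages share the same keystream S_i, so C_i ⊕ C'_i = P_i ⊕ P'_i and thus P'_i = P_i ⊕ C_i ⊕ C'_i.
P'[0]: A7 ⊕ B8 ⊕ 83 = 9C.
P'[1]: 84 ⊕ 9A ⊕ 7D = 63.
P'[2]: 0F ⊕ 16 ⊕ 66 = 7F.
P'[3]: EC ⊕ F4 ⊕ 94 = 8C.
P'[4]: B0 ⊕ AB ⊕ 13 = 08.

P'[0] = 9C, P'[1] = 63, P'[2] = 7F, P'[3] = 8C, P'[4] = 08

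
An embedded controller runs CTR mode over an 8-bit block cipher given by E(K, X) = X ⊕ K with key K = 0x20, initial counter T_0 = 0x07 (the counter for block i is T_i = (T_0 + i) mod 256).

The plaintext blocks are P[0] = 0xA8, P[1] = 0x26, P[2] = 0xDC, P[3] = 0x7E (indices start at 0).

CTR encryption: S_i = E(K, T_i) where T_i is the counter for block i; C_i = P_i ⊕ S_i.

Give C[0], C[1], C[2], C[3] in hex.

C[0]: T = 0x07, S = E(K, T) = 0x27; 0xA8 ⊕ 0x27 = 0x8F.
C[1]: T = 0x08, S = E(K, T) = 0x28; 0x26 ⊕ 0x28 = 0x0E.
C[2]: T = 0x09, S = E(K, T) = 0x29; 0xDC ⊕ 0x29 = 0xF5.
C[3]: T = 0x0A, S = E(K, T) = 0x2A; 0x7E ⊕ 0x2A = 0x54.

C[0] = 0x8F, C[1] = 0x0E, C[2] = 0xF5, C[3] = 0x54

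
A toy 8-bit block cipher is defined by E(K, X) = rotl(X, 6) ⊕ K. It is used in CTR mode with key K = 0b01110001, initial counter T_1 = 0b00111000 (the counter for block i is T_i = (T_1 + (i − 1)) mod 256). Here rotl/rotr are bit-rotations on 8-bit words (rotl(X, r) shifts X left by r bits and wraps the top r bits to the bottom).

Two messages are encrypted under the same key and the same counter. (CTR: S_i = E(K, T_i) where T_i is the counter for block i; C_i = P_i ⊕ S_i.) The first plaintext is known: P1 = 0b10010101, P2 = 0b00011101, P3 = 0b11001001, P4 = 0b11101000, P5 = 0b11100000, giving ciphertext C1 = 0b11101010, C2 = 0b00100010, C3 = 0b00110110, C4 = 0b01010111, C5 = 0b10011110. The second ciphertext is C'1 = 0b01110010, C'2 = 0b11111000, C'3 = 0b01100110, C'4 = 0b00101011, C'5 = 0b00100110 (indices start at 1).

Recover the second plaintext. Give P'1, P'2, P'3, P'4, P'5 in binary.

P'1 = 0b00001101, P'2 = 0b11000111, P'3 = 0b10011001, P'4 = 0b10010100, P'5 = 0b01011000

In CTR with a reused counter, both messages share the same keystream S_i, so C_i ⊕ C'_i = P_i ⊕ P'_i and thus P'_i = P_i ⊕ C_i ⊕ C'_i.
P'1: 0b10010101 ⊕ 0b11101010 ⊕ 0b01110010 = 0b00001101.
P'2: 0b00011101 ⊕ 0b00100010 ⊕ 0b11111000 = 0b11000111.
P'3: 0b11001001 ⊕ 0b00110110 ⊕ 0b01100110 = 0b10011001.
P'4: 0b11101000 ⊕ 0b01010111 ⊕ 0b00101011 = 0b10010100.
P'5: 0b11100000 ⊕ 0b10011110 ⊕ 0b00100110 = 0b01011000.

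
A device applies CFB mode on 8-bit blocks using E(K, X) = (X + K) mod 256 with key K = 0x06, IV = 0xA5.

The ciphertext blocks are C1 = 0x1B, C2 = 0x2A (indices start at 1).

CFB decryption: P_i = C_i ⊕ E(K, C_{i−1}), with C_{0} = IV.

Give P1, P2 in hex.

P1: E(K, 0xA5) = 0xAB; 0x1B ⊕ 0xAB = 0xB0.
P2: E(K, 0x1B) = 0x21; 0x2A ⊕ 0x21 = 0x0B.

P1 = 0xB0, P2 = 0x0B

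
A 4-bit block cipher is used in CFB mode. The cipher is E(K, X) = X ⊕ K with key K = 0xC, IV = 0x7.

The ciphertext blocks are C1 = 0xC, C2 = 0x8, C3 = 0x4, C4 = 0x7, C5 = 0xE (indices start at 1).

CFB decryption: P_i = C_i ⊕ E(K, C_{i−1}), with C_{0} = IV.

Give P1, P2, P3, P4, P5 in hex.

P1 = 0x7, P2 = 0x8, P3 = 0x0, P4 = 0xF, P5 = 0x5

P1: E(K, 0x7) = 0xB; 0xC ⊕ 0xB = 0x7.
P2: E(K, 0xC) = 0x0; 0x8 ⊕ 0x0 = 0x8.
P3: E(K, 0x8) = 0x4; 0x4 ⊕ 0x4 = 0x0.
P4: E(K, 0x4) = 0x8; 0x7 ⊕ 0x8 = 0xF.
P5: E(K, 0x7) = 0xB; 0xE ⊕ 0xB = 0x5.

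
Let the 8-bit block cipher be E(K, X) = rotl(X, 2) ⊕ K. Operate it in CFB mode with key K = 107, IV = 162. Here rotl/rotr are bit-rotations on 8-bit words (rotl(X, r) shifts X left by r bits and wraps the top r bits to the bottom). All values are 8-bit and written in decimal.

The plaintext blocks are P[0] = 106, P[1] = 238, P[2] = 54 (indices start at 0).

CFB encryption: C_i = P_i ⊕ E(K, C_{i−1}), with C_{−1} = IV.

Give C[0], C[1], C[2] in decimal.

C[0]: E(K, 162) = 225; 106 ⊕ 225 = 139.
C[1]: E(K, 139) = 69; 238 ⊕ 69 = 171.
C[2]: E(K, 171) = 197; 54 ⊕ 197 = 243.

C[0] = 139, C[1] = 171, C[2] = 243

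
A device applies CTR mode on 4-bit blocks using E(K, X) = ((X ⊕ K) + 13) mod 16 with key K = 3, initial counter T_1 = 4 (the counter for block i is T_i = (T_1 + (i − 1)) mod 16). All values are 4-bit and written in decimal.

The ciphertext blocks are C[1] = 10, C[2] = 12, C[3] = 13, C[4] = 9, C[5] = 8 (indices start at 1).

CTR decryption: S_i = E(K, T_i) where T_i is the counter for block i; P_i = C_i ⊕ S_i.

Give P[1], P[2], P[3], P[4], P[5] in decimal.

P[1]: T = 4, S = E(K, T) = 4; 10 ⊕ 4 = 14.
P[2]: T = 5, S = E(K, T) = 3; 12 ⊕ 3 = 15.
P[3]: T = 6, S = E(K, T) = 2; 13 ⊕ 2 = 15.
P[4]: T = 7, S = E(K, T) = 1; 9 ⊕ 1 = 8.
P[5]: T = 8, S = E(K, T) = 8; 8 ⊕ 8 = 0.

P[1] = 14, P[2] = 15, P[3] = 15, P[4] = 8, P[5] = 0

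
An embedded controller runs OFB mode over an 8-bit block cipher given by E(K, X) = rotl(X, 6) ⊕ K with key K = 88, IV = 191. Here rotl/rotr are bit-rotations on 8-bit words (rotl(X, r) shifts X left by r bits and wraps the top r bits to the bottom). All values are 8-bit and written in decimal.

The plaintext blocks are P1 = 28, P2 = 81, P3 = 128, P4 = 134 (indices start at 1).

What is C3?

C3 = 181

OFB encryption: S_i = E(K, S_{i−1}) with S_{0} = IV; C_i = P_i ⊕ S_i.
C1: S = E(K, 191) = 183; 28 ⊕ 183 = 171.
C2: S = E(K, 183) = 181; 81 ⊕ 181 = 228.
C3: S = E(K, 181) = 53; 128 ⊕ 53 = 181.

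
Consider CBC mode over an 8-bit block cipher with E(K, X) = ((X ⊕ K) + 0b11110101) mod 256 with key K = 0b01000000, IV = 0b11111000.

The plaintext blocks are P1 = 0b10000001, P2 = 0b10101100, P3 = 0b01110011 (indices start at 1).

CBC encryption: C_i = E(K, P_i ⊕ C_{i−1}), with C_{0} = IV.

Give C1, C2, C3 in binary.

C1: P1 ⊕ 0b11111000 = 0b01111001; E(K, 0b01111001) = 0b00101110.
C2: P2 ⊕ 0b00101110 = 0b10000010; E(K, 0b10000010) = 0b10110111.
C3: P3 ⊕ 0b10110111 = 0b11000100; E(K, 0b11000100) = 0b01111001.

C1 = 0b00101110, C2 = 0b10110111, C3 = 0b01111001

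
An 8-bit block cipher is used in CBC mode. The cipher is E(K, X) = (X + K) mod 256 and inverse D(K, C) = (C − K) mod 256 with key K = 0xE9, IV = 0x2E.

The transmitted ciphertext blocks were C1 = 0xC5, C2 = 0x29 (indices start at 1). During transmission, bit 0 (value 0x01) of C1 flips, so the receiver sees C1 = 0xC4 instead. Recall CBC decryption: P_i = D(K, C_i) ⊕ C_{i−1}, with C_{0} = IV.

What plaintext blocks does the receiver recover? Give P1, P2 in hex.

P1 = 0xF5, P2 = 0x84

Only C1 changed, to 0xC4. In CBC, a change in C_i garbles P_i and flips the same bit in P_{i+1}. Decrypting the received ciphertext:
P1: D(K, 0xC4) = 0xDB; 0xDB ⊕ 0x2E = 0xF5.
P2: D(K, 0x29) = 0x40; 0x40 ⊕ 0xC4 = 0x84.
Blocks that differ from the original plaintext: P1, P2.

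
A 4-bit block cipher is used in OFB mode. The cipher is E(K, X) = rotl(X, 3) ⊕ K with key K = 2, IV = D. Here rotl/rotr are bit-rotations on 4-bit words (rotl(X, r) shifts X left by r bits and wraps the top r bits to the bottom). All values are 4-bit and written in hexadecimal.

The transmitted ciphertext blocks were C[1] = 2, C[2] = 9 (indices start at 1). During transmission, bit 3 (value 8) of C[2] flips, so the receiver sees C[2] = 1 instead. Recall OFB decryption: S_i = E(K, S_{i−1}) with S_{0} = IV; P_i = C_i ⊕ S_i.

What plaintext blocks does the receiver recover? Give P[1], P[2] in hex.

P[1] = E, P[2] = 5

Only C[2] changed, to 1. In OFB, a change in C_i flips the same bit in P_i only; the keystream is unaffected. Decrypting the received ciphertext:
P[1]: S = E(K, D) = C; 2 ⊕ C = E.
P[2]: S = E(K, C) = 4; 1 ⊕ 4 = 5.
Blocks that differ from the original plaintext: P[2].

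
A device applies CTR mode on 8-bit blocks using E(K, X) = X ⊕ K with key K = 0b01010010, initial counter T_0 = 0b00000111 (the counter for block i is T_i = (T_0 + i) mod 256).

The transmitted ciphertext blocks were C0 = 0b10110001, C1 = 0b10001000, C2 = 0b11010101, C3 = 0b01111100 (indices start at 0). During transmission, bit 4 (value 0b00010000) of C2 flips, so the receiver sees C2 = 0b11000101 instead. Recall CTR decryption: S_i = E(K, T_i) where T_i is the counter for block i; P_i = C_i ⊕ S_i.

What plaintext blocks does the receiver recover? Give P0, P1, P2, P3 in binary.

P0 = 0b11100100, P1 = 0b11010010, P2 = 0b10011110, P3 = 0b00100100

Only C2 changed, to 0b11000101. In CTR, a change in C_i flips the same bit in P_i only; the keystream is unaffected. Decrypting the received ciphertext:
P0: T = 0b00000111, S = E(K, T) = 0b01010101; 0b10110001 ⊕ 0b01010101 = 0b11100100.
P1: T = 0b00001000, S = E(K, T) = 0b01011010; 0b10001000 ⊕ 0b01011010 = 0b11010010.
P2: T = 0b00001001, S = E(K, T) = 0b01011011; 0b11000101 ⊕ 0b01011011 = 0b10011110.
P3: T = 0b00001010, S = E(K, T) = 0b01011000; 0b01111100 ⊕ 0b01011000 = 0b00100100.
Blocks that differ from the original plaintext: P2.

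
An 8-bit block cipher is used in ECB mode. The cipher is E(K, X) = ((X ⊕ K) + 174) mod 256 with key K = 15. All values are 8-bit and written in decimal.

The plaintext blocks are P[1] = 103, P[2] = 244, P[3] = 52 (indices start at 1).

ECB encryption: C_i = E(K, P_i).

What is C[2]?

C[2]: E(K, 244) = 169.

C[2] = 169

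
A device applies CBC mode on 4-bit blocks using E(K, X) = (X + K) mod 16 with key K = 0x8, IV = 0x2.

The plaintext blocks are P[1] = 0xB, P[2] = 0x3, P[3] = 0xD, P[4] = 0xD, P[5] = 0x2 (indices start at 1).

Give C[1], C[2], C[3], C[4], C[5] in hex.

CBC encryption: C_i = E(K, P_i ⊕ C_{i−1}), with C_{0} = IV.
C[1]: P[1] ⊕ 0x2 = 0x9; E(K, 0x9) = 0x1.
C[2]: P[2] ⊕ 0x1 = 0x2; E(K, 0x2) = 0xA.
C[3]: P[3] ⊕ 0xA = 0x7; E(K, 0x7) = 0xF.
C[4]: P[4] ⊕ 0xF = 0x2; E(K, 0x2) = 0xA.
C[5]: P[5] ⊕ 0xA = 0x8; E(K, 0x8) = 0x0.

C[1] = 0x1, C[2] = 0xA, C[3] = 0xF, C[4] = 0xA, C[5] = 0x0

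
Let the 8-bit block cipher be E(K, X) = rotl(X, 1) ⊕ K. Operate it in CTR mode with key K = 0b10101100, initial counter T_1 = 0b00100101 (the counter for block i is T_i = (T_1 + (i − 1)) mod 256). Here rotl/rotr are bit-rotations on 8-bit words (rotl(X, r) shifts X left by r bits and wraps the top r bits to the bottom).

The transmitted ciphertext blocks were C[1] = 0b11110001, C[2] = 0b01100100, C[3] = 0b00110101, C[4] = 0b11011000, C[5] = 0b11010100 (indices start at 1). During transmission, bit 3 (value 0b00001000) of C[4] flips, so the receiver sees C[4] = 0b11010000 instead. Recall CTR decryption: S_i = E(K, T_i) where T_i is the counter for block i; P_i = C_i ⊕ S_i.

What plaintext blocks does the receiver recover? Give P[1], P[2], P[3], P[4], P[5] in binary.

P[1] = 0b00010111, P[2] = 0b10000100, P[3] = 0b11010111, P[4] = 0b00101100, P[5] = 0b00101010

Only C[4] changed, to 0b11010000. In CTR, a change in C_i flips the same bit in P_i only; the keystream is unaffected. Decrypting the received ciphertext:
P[1]: T = 0b00100101, S = E(K, T) = 0b11100110; 0b11110001 ⊕ 0b11100110 = 0b00010111.
P[2]: T = 0b00100110, S = E(K, T) = 0b11100000; 0b01100100 ⊕ 0b11100000 = 0b10000100.
P[3]: T = 0b00100111, S = E(K, T) = 0b11100010; 0b00110101 ⊕ 0b11100010 = 0b11010111.
P[4]: T = 0b00101000, S = E(K, T) = 0b11111100; 0b11010000 ⊕ 0b11111100 = 0b00101100.
P[5]: T = 0b00101001, S = E(K, T) = 0b11111110; 0b11010100 ⊕ 0b11111110 = 0b00101010.
Blocks that differ from the original plaintext: P[4].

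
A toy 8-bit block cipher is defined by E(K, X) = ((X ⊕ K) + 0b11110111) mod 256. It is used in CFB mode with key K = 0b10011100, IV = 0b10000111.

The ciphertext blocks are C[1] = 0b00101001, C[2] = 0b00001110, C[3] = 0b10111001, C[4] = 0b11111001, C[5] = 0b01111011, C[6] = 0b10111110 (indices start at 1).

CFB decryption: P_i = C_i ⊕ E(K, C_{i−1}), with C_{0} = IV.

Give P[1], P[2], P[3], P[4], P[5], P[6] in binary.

P[1]: E(K, 0b10000111) = 0b00010010; 0b00101001 ⊕ 0b00010010 = 0b00111011.
P[2]: E(K, 0b00101001) = 0b10101100; 0b00001110 ⊕ 0b10101100 = 0b10100010.
P[3]: E(K, 0b00001110) = 0b10001001; 0b10111001 ⊕ 0b10001001 = 0b00110000.
P[4]: E(K, 0b10111001) = 0b00011100; 0b11111001 ⊕ 0b00011100 = 0b11100101.
P[5]: E(K, 0b11111001) = 0b01011100; 0b01111011 ⊕ 0b01011100 = 0b00100111.
P[6]: E(K, 0b01111011) = 0b11011110; 0b10111110 ⊕ 0b11011110 = 0b01100000.

P[1] = 0b00111011, P[2] = 0b10100010, P[3] = 0b00110000, P[4] = 0b11100101, P[5] = 0b00100111, P[6] = 0b01100000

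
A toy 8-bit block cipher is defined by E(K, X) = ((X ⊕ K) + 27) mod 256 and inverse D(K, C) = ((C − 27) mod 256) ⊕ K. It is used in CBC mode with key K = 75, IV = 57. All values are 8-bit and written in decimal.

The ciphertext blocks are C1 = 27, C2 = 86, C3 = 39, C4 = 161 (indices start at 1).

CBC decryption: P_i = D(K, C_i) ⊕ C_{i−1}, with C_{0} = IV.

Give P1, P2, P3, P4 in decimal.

P1 = 114, P2 = 107, P3 = 17, P4 = 234

P1: D(K, 27) = 75; 75 ⊕ 57 = 114.
P2: D(K, 86) = 112; 112 ⊕ 27 = 107.
P3: D(K, 39) = 71; 71 ⊕ 86 = 17.
P4: D(K, 161) = 205; 205 ⊕ 39 = 234.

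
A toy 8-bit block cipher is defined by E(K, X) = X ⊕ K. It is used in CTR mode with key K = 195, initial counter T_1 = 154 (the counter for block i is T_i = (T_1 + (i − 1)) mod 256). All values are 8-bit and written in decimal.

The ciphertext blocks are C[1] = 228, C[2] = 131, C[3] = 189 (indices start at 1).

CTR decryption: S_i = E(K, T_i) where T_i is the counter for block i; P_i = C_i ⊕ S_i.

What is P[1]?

P[1]: T = 154, S = E(K, T) = 89; 228 ⊕ 89 = 189.

P[1] = 189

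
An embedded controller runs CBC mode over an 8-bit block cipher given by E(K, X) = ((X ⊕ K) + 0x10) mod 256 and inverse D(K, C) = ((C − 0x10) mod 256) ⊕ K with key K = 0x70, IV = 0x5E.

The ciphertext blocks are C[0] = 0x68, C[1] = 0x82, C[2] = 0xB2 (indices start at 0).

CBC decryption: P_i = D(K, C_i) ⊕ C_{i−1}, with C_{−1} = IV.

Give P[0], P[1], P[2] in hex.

P[0]: D(K, 0x68) = 0x28; 0x28 ⊕ 0x5E = 0x76.
P[1]: D(K, 0x82) = 0x02; 0x02 ⊕ 0x68 = 0x6A.
P[2]: D(K, 0xB2) = 0xD2; 0xD2 ⊕ 0x82 = 0x50.

P[0] = 0x76, P[1] = 0x6A, P[2] = 0x50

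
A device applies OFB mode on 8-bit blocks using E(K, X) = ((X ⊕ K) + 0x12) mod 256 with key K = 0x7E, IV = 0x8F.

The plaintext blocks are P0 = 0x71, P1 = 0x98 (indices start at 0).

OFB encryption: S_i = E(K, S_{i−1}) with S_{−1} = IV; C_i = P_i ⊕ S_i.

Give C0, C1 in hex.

C0 = 0x72, C1 = 0x17

C0: S = E(K, 0x8F) = 0x03; 0x71 ⊕ 0x03 = 0x72.
C1: S = E(K, 0x03) = 0x8F; 0x98 ⊕ 0x8F = 0x17.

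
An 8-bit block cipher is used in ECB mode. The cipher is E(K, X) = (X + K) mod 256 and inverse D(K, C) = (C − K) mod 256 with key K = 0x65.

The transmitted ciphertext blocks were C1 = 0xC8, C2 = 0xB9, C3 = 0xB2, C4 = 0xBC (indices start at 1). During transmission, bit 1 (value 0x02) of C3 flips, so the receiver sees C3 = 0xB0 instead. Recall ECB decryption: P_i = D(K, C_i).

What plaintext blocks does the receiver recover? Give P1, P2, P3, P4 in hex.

P1 = 0x63, P2 = 0x54, P3 = 0x4B, P4 = 0x57

Only C3 changed, to 0xB0. In ECB, a change in C_i affects only P_i. Decrypting the received ciphertext:
P1: D(K, 0xC8) = 0x63.
P2: D(K, 0xB9) = 0x54.
P3: D(K, 0xB0) = 0x4B.
P4: D(K, 0xBC) = 0x57.
Blocks that differ from the original plaintext: P3.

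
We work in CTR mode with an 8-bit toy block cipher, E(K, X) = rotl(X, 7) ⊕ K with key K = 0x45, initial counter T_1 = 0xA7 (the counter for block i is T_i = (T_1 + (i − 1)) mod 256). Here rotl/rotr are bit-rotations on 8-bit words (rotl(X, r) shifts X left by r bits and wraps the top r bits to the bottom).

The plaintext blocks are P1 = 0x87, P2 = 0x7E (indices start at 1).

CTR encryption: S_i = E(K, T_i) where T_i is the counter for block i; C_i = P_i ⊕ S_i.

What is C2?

C2 = 0x6F

C1: T = 0xA7, S = E(K, T) = 0x96; 0x87 ⊕ 0x96 = 0x11.
C2: T = 0xA8, S = E(K, T) = 0x11; 0x7E ⊕ 0x11 = 0x6F.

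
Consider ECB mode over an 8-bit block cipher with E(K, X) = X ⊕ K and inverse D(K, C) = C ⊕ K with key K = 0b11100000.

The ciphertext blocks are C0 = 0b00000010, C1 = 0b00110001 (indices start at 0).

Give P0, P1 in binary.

P0 = 0b11100010, P1 = 0b11010001

ECB decryption: P_i = D(K, C_i).
P0: D(K, 0b00000010) = 0b11100010.
P1: D(K, 0b00110001) = 0b11010001.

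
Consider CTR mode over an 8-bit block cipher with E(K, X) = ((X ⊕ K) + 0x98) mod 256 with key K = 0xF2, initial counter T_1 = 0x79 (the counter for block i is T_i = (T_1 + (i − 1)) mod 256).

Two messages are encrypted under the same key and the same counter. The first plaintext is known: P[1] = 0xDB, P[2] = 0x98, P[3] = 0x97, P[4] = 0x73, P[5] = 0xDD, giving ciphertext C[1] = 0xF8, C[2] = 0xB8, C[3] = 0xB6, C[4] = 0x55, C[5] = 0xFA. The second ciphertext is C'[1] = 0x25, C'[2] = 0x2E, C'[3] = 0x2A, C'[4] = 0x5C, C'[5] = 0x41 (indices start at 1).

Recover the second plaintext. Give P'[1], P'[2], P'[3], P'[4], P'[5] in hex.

P'[1] = 0x06, P'[2] = 0x0E, P'[3] = 0x0B, P'[4] = 0x7A, P'[5] = 0x66

In CTR with a reused counter, both messages share the same keystream S_i, so C_i ⊕ C'_i = P_i ⊕ P'_i and thus P'_i = P_i ⊕ C_i ⊕ C'_i.
P'[1]: 0xDB ⊕ 0xF8 ⊕ 0x25 = 0x06.
P'[2]: 0x98 ⊕ 0xB8 ⊕ 0x2E = 0x0E.
P'[3]: 0x97 ⊕ 0xB6 ⊕ 0x2A = 0x0B.
P'[4]: 0x73 ⊕ 0x55 ⊕ 0x5C = 0x7A.
P'[5]: 0xDD ⊕ 0xFA ⊕ 0x41 = 0x66.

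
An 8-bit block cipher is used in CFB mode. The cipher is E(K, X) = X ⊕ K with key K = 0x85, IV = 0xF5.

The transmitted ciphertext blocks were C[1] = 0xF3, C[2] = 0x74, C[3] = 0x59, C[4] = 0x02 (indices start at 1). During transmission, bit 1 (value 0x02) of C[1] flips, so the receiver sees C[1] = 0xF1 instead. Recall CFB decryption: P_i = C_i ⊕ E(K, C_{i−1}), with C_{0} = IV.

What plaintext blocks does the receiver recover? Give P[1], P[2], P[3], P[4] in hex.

Only C[1] changed, to 0xF1. In CFB, a change in C_i flips the same bit in P_i and garbles P_{i+1}. Decrypting the received ciphertext:
P[1]: E(K, 0xF5) = 0x70; 0xF1 ⊕ 0x70 = 0x81.
P[2]: E(K, 0xF1) = 0x74; 0x74 ⊕ 0x74 = 0x00.
P[3]: E(K, 0x74) = 0xF1; 0x59 ⊕ 0xF1 = 0xA8.
P[4]: E(K, 0x59) = 0xDC; 0x02 ⊕ 0xDC = 0xDE.
Blocks that differ from the original plaintext: P[1], P[2].

P[1] = 0x81, P[2] = 0x00, P[3] = 0xA8, P[4] = 0xDE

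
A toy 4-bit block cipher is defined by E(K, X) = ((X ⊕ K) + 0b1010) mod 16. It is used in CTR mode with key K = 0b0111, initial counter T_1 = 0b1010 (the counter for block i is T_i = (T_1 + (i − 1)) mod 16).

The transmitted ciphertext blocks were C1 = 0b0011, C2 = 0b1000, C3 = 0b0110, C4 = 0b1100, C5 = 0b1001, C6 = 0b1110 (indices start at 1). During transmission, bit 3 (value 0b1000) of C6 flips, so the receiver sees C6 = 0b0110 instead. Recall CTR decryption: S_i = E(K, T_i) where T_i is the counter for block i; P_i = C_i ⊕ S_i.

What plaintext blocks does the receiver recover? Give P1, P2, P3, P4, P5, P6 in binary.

Only C6 changed, to 0b0110. In CTR, a change in C_i flips the same bit in P_i only; the keystream is unaffected. Decrypting the received ciphertext:
P1: T = 0b1010, S = E(K, T) = 0b0111; 0b0011 ⊕ 0b0111 = 0b0100.
P2: T = 0b1011, S = E(K, T) = 0b0110; 0b1000 ⊕ 0b0110 = 0b1110.
P3: T = 0b1100, S = E(K, T) = 0b0101; 0b0110 ⊕ 0b0101 = 0b0011.
P4: T = 0b1101, S = E(K, T) = 0b0100; 0b1100 ⊕ 0b0100 = 0b1000.
P5: T = 0b1110, S = E(K, T) = 0b0011; 0b1001 ⊕ 0b0011 = 0b1010.
P6: T = 0b1111, S = E(K, T) = 0b0010; 0b0110 ⊕ 0b0010 = 0b0100.
Blocks that differ from the original plaintext: P6.

P1 = 0b0100, P2 = 0b1110, P3 = 0b0011, P4 = 0b1000, P5 = 0b1010, P6 = 0b0100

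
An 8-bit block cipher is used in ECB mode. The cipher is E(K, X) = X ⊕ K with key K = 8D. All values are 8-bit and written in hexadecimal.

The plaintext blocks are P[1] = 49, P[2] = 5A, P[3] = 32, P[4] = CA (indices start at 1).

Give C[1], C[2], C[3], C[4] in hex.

C[1] = C4, C[2] = D7, C[3] = BF, C[4] = 47

ECB encryption: C_i = E(K, P_i).
C[1]: E(K, 49) = C4.
C[2]: E(K, 5A) = D7.
C[3]: E(K, 32) = BF.
C[4]: E(K, CA) = 47.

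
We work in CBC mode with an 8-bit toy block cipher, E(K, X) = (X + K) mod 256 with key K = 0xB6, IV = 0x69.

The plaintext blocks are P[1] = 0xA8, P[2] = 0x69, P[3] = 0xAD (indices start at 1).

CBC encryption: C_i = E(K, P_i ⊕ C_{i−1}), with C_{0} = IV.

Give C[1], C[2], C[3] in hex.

C[1] = 0x77, C[2] = 0xD4, C[3] = 0x2F

C[1]: P[1] ⊕ 0x69 = 0xC1; E(K, 0xC1) = 0x77.
C[2]: P[2] ⊕ 0x77 = 0x1E; E(K, 0x1E) = 0xD4.
C[3]: P[3] ⊕ 0xD4 = 0x79; E(K, 0x79) = 0x2F.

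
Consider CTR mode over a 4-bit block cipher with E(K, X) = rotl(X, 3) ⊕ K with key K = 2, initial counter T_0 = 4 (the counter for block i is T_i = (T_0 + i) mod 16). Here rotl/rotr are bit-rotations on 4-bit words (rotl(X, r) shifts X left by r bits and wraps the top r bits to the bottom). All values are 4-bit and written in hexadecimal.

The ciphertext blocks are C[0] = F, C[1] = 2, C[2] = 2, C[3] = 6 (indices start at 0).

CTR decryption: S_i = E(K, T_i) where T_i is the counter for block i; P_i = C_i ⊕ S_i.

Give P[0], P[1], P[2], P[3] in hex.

P[0] = F, P[1] = A, P[2] = 3, P[3] = F

P[0]: T = 4, S = E(K, T) = 0; F ⊕ 0 = F.
P[1]: T = 5, S = E(K, T) = 8; 2 ⊕ 8 = A.
P[2]: T = 6, S = E(K, T) = 1; 2 ⊕ 1 = 3.
P[3]: T = 7, S = E(K, T) = 9; 6 ⊕ 9 = F.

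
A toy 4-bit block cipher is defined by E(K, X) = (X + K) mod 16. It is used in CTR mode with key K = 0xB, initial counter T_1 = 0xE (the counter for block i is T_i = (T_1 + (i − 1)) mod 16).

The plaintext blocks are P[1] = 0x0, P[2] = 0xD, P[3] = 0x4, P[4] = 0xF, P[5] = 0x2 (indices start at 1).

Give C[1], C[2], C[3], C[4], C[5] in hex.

CTR encryption: S_i = E(K, T_i) where T_i is the counter for block i; C_i = P_i ⊕ S_i.
C[1]: T = 0xE, S = E(K, T) = 0x9; 0x0 ⊕ 0x9 = 0x9.
C[2]: T = 0xF, S = E(K, T) = 0xA; 0xD ⊕ 0xA = 0x7.
C[3]: T = 0x0, S = E(K, T) = 0xB; 0x4 ⊕ 0xB = 0xF.
C[4]: T = 0x1, S = E(K, T) = 0xC; 0xF ⊕ 0xC = 0x3.
C[5]: T = 0x2, S = E(K, T) = 0xD; 0x2 ⊕ 0xD = 0xF.

C[1] = 0x9, C[2] = 0x7, C[3] = 0xF, C[4] = 0x3, C[5] = 0xF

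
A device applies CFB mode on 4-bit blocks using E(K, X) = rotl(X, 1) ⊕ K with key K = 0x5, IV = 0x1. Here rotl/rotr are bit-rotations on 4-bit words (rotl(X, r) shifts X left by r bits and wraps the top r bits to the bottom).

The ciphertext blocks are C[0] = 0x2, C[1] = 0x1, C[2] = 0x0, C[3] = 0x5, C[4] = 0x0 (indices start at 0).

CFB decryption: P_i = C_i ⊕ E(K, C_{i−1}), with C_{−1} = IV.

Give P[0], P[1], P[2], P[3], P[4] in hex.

P[0] = 0x5, P[1] = 0x0, P[2] = 0x7, P[3] = 0x0, P[4] = 0xF

P[0]: E(K, 0x1) = 0x7; 0x2 ⊕ 0x7 = 0x5.
P[1]: E(K, 0x2) = 0x1; 0x1 ⊕ 0x1 = 0x0.
P[2]: E(K, 0x1) = 0x7; 0x0 ⊕ 0x7 = 0x7.
P[3]: E(K, 0x0) = 0x5; 0x5 ⊕ 0x5 = 0x0.
P[4]: E(K, 0x5) = 0xF; 0x0 ⊕ 0xF = 0xF.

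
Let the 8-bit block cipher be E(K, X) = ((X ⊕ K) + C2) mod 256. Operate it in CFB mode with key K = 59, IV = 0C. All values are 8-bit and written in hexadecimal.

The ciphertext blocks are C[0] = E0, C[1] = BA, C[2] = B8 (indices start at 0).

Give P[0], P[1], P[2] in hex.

P[0] = F7, P[1] = C1, P[2] = 1D

CFB decryption: P_i = C_i ⊕ E(K, C_{i−1}), with C_{−1} = IV.
P[0]: E(K, 0C) = 17; E0 ⊕ 17 = F7.
P[1]: E(K, E0) = 7B; BA ⊕ 7B = C1.
P[2]: E(K, BA) = A5; B8 ⊕ A5 = 1D.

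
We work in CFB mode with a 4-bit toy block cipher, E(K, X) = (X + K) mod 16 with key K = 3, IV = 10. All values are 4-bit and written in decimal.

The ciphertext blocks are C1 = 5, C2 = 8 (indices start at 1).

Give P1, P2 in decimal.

P1 = 8, P2 = 0

CFB decryption: P_i = C_i ⊕ E(K, C_{i−1}), with C_{0} = IV.
P1: E(K, 10) = 13; 5 ⊕ 13 = 8.
P2: E(K, 5) = 8; 8 ⊕ 8 = 0.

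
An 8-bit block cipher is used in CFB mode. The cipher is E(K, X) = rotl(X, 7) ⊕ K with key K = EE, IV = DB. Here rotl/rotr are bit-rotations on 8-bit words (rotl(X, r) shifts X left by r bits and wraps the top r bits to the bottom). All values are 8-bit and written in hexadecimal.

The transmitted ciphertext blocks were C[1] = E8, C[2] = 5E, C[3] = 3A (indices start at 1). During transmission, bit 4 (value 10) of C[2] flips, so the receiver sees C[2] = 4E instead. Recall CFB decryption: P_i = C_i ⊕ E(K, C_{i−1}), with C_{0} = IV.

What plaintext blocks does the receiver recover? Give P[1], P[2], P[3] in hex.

Only C[2] changed, to 4E. In CFB, a change in C_i flips the same bit in P_i and garbles P_{i+1}. Decrypting the received ciphertext:
P[1]: E(K, DB) = 03; E8 ⊕ 03 = EB.
P[2]: E(K, E8) = 9A; 4E ⊕ 9A = D4.
P[3]: E(K, 4E) = C9; 3A ⊕ C9 = F3.
Blocks that differ from the original plaintext: P[2], P[3].

P[1] = EB, P[2] = D4, P[3] = F3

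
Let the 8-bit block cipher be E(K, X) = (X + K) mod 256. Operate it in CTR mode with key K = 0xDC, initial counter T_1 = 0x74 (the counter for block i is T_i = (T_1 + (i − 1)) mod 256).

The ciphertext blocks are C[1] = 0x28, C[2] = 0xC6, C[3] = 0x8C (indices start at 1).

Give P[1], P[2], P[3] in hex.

CTR decryption: S_i = E(K, T_i) where T_i is the counter for block i; P_i = C_i ⊕ S_i.
P[1]: T = 0x74, S = E(K, T) = 0x50; 0x28 ⊕ 0x50 = 0x78.
P[2]: T = 0x75, S = E(K, T) = 0x51; 0xC6 ⊕ 0x51 = 0x97.
P[3]: T = 0x76, S = E(K, T) = 0x52; 0x8C ⊕ 0x52 = 0xDE.

P[1] = 0x78, P[2] = 0x97, P[3] = 0xDE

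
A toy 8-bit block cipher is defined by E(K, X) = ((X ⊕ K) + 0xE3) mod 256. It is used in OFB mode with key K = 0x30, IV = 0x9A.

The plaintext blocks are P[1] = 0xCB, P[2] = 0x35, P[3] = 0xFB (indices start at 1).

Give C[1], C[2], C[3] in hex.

C[1] = 0x46, C[2] = 0x95, C[3] = 0x88

OFB encryption: S_i = E(K, S_{i−1}) with S_{0} = IV; C_i = P_i ⊕ S_i.
C[1]: S = E(K, 0x9A) = 0x8D; 0xCB ⊕ 0x8D = 0x46.
C[2]: S = E(K, 0x8D) = 0xA0; 0x35 ⊕ 0xA0 = 0x95.
C[3]: S = E(K, 0xA0) = 0x73; 0xFB ⊕ 0x73 = 0x88.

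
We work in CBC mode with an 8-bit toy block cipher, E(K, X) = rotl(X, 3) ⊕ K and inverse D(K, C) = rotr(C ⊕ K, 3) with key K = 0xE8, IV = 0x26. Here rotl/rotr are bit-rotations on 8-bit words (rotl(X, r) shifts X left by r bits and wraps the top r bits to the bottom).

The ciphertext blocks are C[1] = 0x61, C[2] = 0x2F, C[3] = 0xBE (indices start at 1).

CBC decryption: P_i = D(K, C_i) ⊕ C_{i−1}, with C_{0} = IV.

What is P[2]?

P[2]: D(K, 0x2F) = 0xF8; 0xF8 ⊕ 0x61 = 0x99.

P[2] = 0x99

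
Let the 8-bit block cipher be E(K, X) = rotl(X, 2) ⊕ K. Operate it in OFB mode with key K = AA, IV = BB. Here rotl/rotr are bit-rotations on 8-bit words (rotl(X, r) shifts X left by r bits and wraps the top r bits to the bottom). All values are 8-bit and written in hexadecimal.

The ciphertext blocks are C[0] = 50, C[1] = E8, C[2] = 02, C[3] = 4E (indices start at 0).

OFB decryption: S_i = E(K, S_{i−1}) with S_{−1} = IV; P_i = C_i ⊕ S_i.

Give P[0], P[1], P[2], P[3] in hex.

P[0]: S = E(K, BB) = 44; 50 ⊕ 44 = 14.
P[1]: S = E(K, 44) = BB; E8 ⊕ BB = 53.
P[2]: S = E(K, BB) = 44; 02 ⊕ 44 = 46.
P[3]: S = E(K, 44) = BB; 4E ⊕ BB = F5.

P[0] = 14, P[1] = 53, P[2] = 46, P[3] = F5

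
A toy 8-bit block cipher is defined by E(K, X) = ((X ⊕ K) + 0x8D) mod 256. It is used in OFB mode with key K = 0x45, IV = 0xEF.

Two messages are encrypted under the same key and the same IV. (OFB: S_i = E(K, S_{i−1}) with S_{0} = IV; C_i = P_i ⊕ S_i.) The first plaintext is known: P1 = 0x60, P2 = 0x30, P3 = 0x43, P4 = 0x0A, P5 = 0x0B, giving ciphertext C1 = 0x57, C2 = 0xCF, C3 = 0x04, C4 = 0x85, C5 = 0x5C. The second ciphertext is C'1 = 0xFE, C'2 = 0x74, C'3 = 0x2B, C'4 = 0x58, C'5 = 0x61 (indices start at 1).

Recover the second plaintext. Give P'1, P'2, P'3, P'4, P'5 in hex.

In OFB with a reused IV, both messages share the same keystream S_i, so C_i ⊕ C'_i = P_i ⊕ P'_i and thus P'_i = P_i ⊕ C_i ⊕ C'_i.
P'1: 0x60 ⊕ 0x57 ⊕ 0xFE = 0xC9.
P'2: 0x30 ⊕ 0xCF ⊕ 0x74 = 0x8B.
P'3: 0x43 ⊕ 0x04 ⊕ 0x2B = 0x6C.
P'4: 0x0A ⊕ 0x85 ⊕ 0x58 = 0xD7.
P'5: 0x0B ⊕ 0x5C ⊕ 0x61 = 0x36.

P'1 = 0xC9, P'2 = 0x8B, P'3 = 0x6C, P'4 = 0xD7, P'5 = 0x36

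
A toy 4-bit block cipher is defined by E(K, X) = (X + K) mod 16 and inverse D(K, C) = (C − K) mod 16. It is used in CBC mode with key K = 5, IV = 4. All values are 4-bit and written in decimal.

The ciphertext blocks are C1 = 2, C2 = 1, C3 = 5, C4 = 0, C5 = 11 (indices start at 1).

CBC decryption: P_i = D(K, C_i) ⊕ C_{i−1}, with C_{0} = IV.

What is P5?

P5: D(K, 11) = 6; 6 ⊕ 0 = 6.

P5 = 6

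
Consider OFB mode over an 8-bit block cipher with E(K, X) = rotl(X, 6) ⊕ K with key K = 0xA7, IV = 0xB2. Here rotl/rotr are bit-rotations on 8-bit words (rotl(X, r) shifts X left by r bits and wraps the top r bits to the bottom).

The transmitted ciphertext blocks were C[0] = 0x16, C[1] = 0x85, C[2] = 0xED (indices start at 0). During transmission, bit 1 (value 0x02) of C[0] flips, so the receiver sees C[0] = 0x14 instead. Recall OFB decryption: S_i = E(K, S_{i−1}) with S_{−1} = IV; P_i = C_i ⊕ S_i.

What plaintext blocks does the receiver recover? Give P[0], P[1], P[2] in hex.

P[0] = 0x1F, P[1] = 0xE0, P[2] = 0x13

Only C[0] changed, to 0x14. In OFB, a change in C_i flips the same bit in P_i only; the keystream is unaffected. Decrypting the received ciphertext:
P[0]: S = E(K, 0xB2) = 0x0B; 0x14 ⊕ 0x0B = 0x1F.
P[1]: S = E(K, 0x0B) = 0x65; 0x85 ⊕ 0x65 = 0xE0.
P[2]: S = E(K, 0x65) = 0xFE; 0xED ⊕ 0xFE = 0x13.
Blocks that differ from the original plaintext: P[0].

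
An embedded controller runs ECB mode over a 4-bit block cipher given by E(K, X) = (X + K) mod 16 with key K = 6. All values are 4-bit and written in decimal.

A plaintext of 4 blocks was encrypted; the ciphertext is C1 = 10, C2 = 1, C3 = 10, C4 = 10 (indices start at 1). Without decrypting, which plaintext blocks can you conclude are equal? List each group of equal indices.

P1 = P3 = P4

ECB encrypts each block independently with the same key, so equal ciphertext blocks imply equal plaintext blocks.
C1 = C3 = C4 = 10, so P1 = P3 = P4.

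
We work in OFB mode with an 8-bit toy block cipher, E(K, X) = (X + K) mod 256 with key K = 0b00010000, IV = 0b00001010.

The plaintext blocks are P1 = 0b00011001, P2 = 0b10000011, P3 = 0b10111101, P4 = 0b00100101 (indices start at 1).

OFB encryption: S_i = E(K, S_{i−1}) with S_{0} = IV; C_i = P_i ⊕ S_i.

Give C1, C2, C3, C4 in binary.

C1 = 0b00000011, C2 = 0b10101001, C3 = 0b10000111, C4 = 0b01101111

C1: S = E(K, 0b00001010) = 0b00011010; 0b00011001 ⊕ 0b00011010 = 0b00000011.
C2: S = E(K, 0b00011010) = 0b00101010; 0b10000011 ⊕ 0b00101010 = 0b10101001.
C3: S = E(K, 0b00101010) = 0b00111010; 0b10111101 ⊕ 0b00111010 = 0b10000111.
C4: S = E(K, 0b00111010) = 0b01001010; 0b00100101 ⊕ 0b01001010 = 0b01101111.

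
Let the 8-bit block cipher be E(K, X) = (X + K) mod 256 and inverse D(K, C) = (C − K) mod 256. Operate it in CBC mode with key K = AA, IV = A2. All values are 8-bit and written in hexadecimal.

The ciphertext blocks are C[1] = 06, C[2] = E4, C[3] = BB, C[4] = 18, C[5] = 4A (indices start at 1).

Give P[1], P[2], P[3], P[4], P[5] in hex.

CBC decryption: P_i = D(K, C_i) ⊕ C_{i−1}, with C_{0} = IV.
P[1]: D(K, 06) = 5C; 5C ⊕ A2 = FE.
P[2]: D(K, E4) = 3A; 3A ⊕ 06 = 3C.
P[3]: D(K, BB) = 11; 11 ⊕ E4 = F5.
P[4]: D(K, 18) = 6E; 6E ⊕ BB = D5.
P[5]: D(K, 4A) = A0; A0 ⊕ 18 = B8.

P[1] = FE, P[2] = 3C, P[3] = F5, P[4] = D5, P[5] = B8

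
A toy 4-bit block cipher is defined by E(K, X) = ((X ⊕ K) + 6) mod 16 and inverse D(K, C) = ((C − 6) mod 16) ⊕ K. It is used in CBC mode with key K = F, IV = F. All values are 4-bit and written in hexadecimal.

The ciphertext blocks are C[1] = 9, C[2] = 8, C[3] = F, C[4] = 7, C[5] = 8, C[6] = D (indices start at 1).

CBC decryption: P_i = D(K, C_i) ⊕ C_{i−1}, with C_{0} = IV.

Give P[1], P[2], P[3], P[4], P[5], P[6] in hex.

P[1] = 3, P[2] = 4, P[3] = E, P[4] = 1, P[5] = A, P[6] = 0

P[1]: D(K, 9) = C; C ⊕ F = 3.
P[2]: D(K, 8) = D; D ⊕ 9 = 4.
P[3]: D(K, F) = 6; 6 ⊕ 8 = E.
P[4]: D(K, 7) = E; E ⊕ F = 1.
P[5]: D(K, 8) = D; D ⊕ 7 = A.
P[6]: D(K, D) = 8; 8 ⊕ 8 = 0.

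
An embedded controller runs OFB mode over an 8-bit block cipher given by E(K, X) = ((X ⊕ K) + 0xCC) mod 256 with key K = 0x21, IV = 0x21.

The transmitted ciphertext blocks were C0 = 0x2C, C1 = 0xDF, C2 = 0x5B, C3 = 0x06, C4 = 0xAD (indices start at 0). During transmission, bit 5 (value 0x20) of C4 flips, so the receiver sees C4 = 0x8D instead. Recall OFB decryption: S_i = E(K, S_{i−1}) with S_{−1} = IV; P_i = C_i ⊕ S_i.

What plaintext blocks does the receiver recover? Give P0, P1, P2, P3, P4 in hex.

Only C4 changed, to 0x8D. In OFB, a change in C_i flips the same bit in P_i only; the keystream is unaffected. Decrypting the received ciphertext:
P0: S = E(K, 0x21) = 0xCC; 0x2C ⊕ 0xCC = 0xE0.
P1: S = E(K, 0xCC) = 0xB9; 0xDF ⊕ 0xB9 = 0x66.
P2: S = E(K, 0xB9) = 0x64; 0x5B ⊕ 0x64 = 0x3F.
P3: S = E(K, 0x64) = 0x11; 0x06 ⊕ 0x11 = 0x17.
P4: S = E(K, 0x11) = 0xFC; 0x8D ⊕ 0xFC = 0x71.
Blocks that differ from the original plaintext: P4.

P0 = 0xE0, P1 = 0x66, P2 = 0x3F, P3 = 0x17, P4 = 0x71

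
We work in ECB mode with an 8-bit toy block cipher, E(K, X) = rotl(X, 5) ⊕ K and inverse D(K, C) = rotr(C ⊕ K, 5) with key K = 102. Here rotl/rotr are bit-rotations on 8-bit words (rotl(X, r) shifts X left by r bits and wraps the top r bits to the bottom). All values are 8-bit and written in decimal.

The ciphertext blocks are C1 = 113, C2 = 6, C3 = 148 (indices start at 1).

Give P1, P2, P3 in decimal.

P1 = 184, P2 = 3, P3 = 151

ECB decryption: P_i = D(K, C_i).
P1: D(K, 113) = 184.
P2: D(K, 6) = 3.
P3: D(K, 148) = 151.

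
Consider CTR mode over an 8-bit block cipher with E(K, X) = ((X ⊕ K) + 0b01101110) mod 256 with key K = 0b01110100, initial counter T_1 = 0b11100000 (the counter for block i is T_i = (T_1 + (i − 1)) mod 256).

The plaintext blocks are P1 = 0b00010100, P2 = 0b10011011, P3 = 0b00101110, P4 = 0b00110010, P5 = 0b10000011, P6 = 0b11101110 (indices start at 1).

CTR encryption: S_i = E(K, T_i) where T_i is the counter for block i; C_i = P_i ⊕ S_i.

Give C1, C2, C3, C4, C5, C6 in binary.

C1 = 0b00010110, C2 = 0b10011000, C3 = 0b00101010, C4 = 0b00110111, C5 = 0b01111101, C6 = 0b00010001

C1: T = 0b11100000, S = E(K, T) = 0b00000010; 0b00010100 ⊕ 0b00000010 = 0b00010110.
C2: T = 0b11100001, S = E(K, T) = 0b00000011; 0b10011011 ⊕ 0b00000011 = 0b10011000.
C3: T = 0b11100010, S = E(K, T) = 0b00000100; 0b00101110 ⊕ 0b00000100 = 0b00101010.
C4: T = 0b11100011, S = E(K, T) = 0b00000101; 0b00110010 ⊕ 0b00000101 = 0b00110111.
C5: T = 0b11100100, S = E(K, T) = 0b11111110; 0b10000011 ⊕ 0b11111110 = 0b01111101.
C6: T = 0b11100101, S = E(K, T) = 0b11111111; 0b11101110 ⊕ 0b11111111 = 0b00010001.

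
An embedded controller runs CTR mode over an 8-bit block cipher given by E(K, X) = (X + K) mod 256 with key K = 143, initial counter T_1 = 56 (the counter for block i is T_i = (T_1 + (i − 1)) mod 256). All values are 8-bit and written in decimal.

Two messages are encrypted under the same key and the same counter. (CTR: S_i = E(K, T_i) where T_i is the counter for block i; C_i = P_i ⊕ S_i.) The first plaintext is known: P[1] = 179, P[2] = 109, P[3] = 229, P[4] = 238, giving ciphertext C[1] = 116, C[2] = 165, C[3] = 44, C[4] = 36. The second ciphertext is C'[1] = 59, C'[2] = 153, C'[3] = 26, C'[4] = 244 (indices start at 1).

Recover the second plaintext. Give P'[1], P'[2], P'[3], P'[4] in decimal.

P'[1] = 252, P'[2] = 81, P'[3] = 211, P'[4] = 62

In CTR with a reused counter, both messages share the same keystream S_i, so C_i ⊕ C'_i = P_i ⊕ P'_i and thus P'_i = P_i ⊕ C_i ⊕ C'_i.
P'[1]: 179 ⊕ 116 ⊕ 59 = 252.
P'[2]: 109 ⊕ 165 ⊕ 153 = 81.
P'[3]: 229 ⊕ 44 ⊕ 26 = 211.
P'[4]: 238 ⊕ 36 ⊕ 244 = 62.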